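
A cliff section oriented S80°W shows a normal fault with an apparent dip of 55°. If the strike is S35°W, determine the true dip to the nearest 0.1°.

63.7°

β = acute angle between strike S35°W and section S80°W = 45°.
tan(true dip) = tan 55° / sin 45° = 2.0197
true dip = arctan 2.0197 = 63.66°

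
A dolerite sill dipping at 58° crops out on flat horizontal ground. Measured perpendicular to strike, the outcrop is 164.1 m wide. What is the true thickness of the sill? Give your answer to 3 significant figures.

139 m

True thickness t = w · sin(dip) = 164.1 × sin 58°
t = 164.1 × 0.8480 = 139.165 m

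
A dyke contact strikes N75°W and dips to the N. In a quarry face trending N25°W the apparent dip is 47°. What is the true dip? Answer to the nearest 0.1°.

54.5°

β = acute angle between strike N75°W and section N25°W = 50°.
tan δ = tan α / sin β = tan 47° / sin 50° = 1.0724 / 0.7660 = 1.3999
true dip = arctan 1.3999 = 54.46°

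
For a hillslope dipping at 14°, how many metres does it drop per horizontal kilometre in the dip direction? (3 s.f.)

drop per km = 1000 × tan 14° = 1000 × 0.2493

249 m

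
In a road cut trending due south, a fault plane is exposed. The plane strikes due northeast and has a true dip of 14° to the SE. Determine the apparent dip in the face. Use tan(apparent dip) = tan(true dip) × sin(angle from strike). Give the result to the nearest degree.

The strike is due northeast and the section trends due south; the acute angle between them is β = 45°.
tan α = tan 14° × sin 45° = 0.2493 × 0.7071 = 0.1763
apparent dip = arctan 0.1763 = 10.00°

10°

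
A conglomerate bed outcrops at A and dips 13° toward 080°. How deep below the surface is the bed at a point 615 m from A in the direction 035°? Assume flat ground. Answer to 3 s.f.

100 m

The hole lies 45° from the dip direction, so the down-dip offset is 615 × cos 45° = 434.87 m.
Depth = down-dip offset × tan(dip) = 434.87 × tan 13° = 434.87 × 0.2309
Depth = 100.40 m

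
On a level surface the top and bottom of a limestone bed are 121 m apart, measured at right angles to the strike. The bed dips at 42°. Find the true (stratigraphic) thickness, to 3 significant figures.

81.0 m

True thickness t = w · sin(dip) = 121 × sin 42°
t = 121 × 0.6691 = 80.965 m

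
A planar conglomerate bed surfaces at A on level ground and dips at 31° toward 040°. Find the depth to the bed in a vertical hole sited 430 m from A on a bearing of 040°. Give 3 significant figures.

The hole is directly down-dip from the outcrop, so the down-dip offset is 430 m.
Depth = down-dip offset × tan(dip) = 430.00 × tan 31° = 430.00 × 0.6009
Depth = 258.37 m

258 m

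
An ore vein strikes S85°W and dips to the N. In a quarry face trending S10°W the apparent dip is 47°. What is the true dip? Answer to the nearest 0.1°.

48.0°

The section is 75° from the strike.
tan δ = tan α / sin β = tan 47° / sin 75° = 1.0724 / 0.9659 = 1.1102
δ = arctan(1.1102) = 47.99°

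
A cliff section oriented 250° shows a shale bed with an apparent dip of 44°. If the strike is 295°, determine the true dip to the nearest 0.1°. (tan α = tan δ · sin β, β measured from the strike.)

The section is 45° from the strike.
tan(true dip) = tan 44° / sin 45° = 1.3657
true dip = arctan 1.3657 = 53.79°

53.8°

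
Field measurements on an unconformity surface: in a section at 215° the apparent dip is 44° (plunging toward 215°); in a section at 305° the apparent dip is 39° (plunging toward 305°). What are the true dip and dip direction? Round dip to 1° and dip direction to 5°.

Represent each trace as a vector plunging at its apparent dip toward its trend (east-north-up frame): v₁ = (-0.413, -0.589, -0.695), v₂ = (-0.637, 0.446, -0.629).
The plane normal is n = v₁ × v₂ ∝ (-0.680, -0.183, 0.559).
tan δ = √(n_x²+n_y²)/n_z = 0.705/0.559, so δ = 51.6°.
The horizontal component of n points toward azimuth atan2(n_x, n_y) = 255°, the dip direction.

true dip 52°, dip direction 255°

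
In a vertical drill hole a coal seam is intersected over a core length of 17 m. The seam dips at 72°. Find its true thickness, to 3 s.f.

5.25 m

True thickness t = h · cos(dip) = 17 × cos 72°
t = 17 × 0.3090 = 5.253 m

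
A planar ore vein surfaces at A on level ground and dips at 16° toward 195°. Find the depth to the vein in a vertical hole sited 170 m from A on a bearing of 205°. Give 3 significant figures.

48.0 m

The hole lies 10° from the dip direction, so the down-dip offset is 170 × cos 10° = 167.42 m.
Depth = down-dip offset × tan(dip) = 167.42 × tan 16° = 167.42 × 0.2867
Depth = 48.01 m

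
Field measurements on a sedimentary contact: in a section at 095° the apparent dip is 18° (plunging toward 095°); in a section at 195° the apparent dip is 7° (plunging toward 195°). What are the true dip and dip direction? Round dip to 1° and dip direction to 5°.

true dip 20°, dip direction 125°

Each apparent-dip line lies in the plane. As unit vectors (x east, y north, z up), v₁ plunges 18°→095° and v₂ plunges 7°→195°.
n = v₁ × v₂ = (0.286, -0.195, 0.930) (taken with n_z > 0).
True dip = arccos(n_z / |n|) = arccos(0.9371) = 20.4°.
Dip direction = atan2(0.286, -0.195) = 124° (azimuth of n's horizontal projection).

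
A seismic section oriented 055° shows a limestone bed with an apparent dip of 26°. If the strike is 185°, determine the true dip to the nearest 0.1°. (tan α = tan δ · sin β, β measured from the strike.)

β = acute angle between strike 185° and section 055° = 50°.
tan(true dip) = tan 26° / sin 50° = 0.6367
true dip = arctan 0.6367 = 32.48°

32.5°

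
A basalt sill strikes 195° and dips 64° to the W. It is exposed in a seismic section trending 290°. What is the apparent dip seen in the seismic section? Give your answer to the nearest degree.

64°

The strike is 195° and the section trends 290°; the acute angle between them is β = 85°.
tan α = tan 64° × sin 85° = 2.0503 × 0.9962 = 2.0425
apparent dip = arctan 2.0425 = 63.91°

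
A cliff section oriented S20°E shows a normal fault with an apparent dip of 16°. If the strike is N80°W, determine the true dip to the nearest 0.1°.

18.3°

The section is 60° from the strike.
tan δ = tan α / sin β = tan 16° / sin 60° = 0.2867 / 0.8660 = 0.3311
δ = arctan(0.3311) = 18.32°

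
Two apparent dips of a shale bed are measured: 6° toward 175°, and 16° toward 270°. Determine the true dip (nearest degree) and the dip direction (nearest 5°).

true dip 17°, dip direction 245°

The two traces are lines in the plane: v₁ = (sin 175°·cos 6°, cos 175°·cos 6°, −sin 6°), v₂ = (sin 270°·cos 16°, cos 270°·cos 16°, −sin 16°).
The plane normal is n = v₁ × v₂ ∝ (-0.273, -0.124, 0.952).
tan δ = √(n_x²+n_y²)/n_z = 0.300/0.952, so δ = 17.5°.
Dip direction = atan2(-0.273, -0.124) = 246° (azimuth of n's horizontal projection).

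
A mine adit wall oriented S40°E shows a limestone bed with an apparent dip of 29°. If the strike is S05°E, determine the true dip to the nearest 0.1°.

The section is 35° from the strike.
tan(true dip) = tan 29° / sin 35° = 0.9664
δ = arctan(0.9664) = 44.02°

44.0°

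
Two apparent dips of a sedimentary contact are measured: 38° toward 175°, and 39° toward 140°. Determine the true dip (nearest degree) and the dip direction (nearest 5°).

true dip 40°, dip direction 155°

The two traces are lines in the plane: v₁ = (sin 175°·cos 38°, cos 175°·cos 38°, −sin 38°), v₂ = (sin 140°·cos 39°, cos 140°·cos 39°, −sin 39°).
The plane normal is n = v₁ × v₂ ∝ (0.128, -0.264, 0.351).
tan δ = √(n_x²+n_y²)/n_z = 0.293/0.351, so δ = 39.9°.
Dip direction = atan2(0.128, -0.264) = 154° (azimuth of n's horizontal projection).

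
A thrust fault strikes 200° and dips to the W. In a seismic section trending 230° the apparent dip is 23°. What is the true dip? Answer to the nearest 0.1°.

The section is 30° from the strike.
tan δ = tan α / sin β = tan 23° / sin 30° = 0.4245 / 0.5000 = 0.8489
true dip = arctan 0.8489 = 40.33°

40.3°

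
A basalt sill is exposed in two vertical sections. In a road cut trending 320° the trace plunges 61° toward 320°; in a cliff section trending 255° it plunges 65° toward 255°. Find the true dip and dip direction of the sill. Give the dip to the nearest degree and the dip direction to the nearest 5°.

The two traces are lines in the plane: v₁ = (sin 320°·cos 61°, cos 320°·cos 61°, −sin 61°), v₂ = (sin 255°·cos 65°, cos 255°·cos 65°, −sin 65°).
n = v₁ × v₂ = (-0.432, 0.075, 0.186) (taken with n_z > 0).
Dip δ = arctan(|n_h|/n_z) = arctan(0.439/0.186) = 67.1°.
Dip direction = atan2(-0.432, 0.075) = 280° (azimuth of n's horizontal projection).

true dip 67°, dip direction 280°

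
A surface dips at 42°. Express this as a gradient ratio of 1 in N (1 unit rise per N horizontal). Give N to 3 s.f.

1 in 1.11

1 : N means tan θ = 1/N, so N = 1/tan 42° = 1/0.9004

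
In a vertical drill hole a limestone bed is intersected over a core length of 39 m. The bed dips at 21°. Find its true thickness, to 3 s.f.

36.4 m

True thickness t = h · cos(dip) = 39 × cos 21°
t = 39 × 0.9336 = 36.410 m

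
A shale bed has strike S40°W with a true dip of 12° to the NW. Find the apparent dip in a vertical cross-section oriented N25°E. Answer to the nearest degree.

Angle between strike (S40°W) and section (N25°E): β = 15°.
tan α = tan 12° × sin 15° = 0.2126 × 0.2588 = 0.0550
α = arctan(0.0550) = 3.15°

3°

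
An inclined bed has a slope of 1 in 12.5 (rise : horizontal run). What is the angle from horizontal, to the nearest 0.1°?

4.6°

tan θ = 1/12.5 = 0.0800
θ = arctan(0.0800) = 4.57°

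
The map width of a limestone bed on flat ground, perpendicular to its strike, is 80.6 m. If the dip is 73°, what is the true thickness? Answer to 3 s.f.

True thickness t = w · sin(dip) = 80.6 × sin 73°
t = 80.6 × 0.9563 = 77.078 m

77.1 m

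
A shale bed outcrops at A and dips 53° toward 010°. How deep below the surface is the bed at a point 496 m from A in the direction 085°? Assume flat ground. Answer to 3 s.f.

170 m

The hole lies 75° from the dip direction, so the down-dip offset is 496 × cos 75° = 128.37 m.
Depth = down-dip offset × tan(dip) = 128.37 × tan 53° = 128.37 × 1.3270
Depth = 170.36 m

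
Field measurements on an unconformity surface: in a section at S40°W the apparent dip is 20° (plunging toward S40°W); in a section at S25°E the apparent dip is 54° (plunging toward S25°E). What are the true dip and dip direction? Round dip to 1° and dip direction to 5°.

true dip 54°, dip direction 145°

Represent each trace as a vector plunging at its apparent dip toward its trend (east-north-up frame): v₁ = (-0.604, -0.720, -0.342), v₂ = (0.248, -0.533, -0.809).
n = v₁ × v₂ = (0.400, -0.574, 0.501) (taken with n_z > 0).
True dip = arccos(n_z / |n|) = arccos(0.5820) = 54.4°.
The horizontal component of n points toward azimuth atan2(n_x, n_y) = 145°, the dip direction.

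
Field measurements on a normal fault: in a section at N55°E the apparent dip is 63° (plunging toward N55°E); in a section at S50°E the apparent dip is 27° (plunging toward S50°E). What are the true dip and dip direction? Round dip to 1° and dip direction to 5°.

true dip 63°, dip direction 055°

The two traces are lines in the plane: v₁ = (sin 55°·cos 63°, cos 55°·cos 63°, −sin 63°), v₂ = (sin 130°·cos 27°, cos 130°·cos 27°, −sin 27°).
n = v₁ × v₂ = (0.629, 0.439, 0.391) (taken with n_z > 0).
True dip = arccos(n_z / |n|) = arccos(0.4540) = 63.0°.
Dip direction = azimuth of (n_x, n_y) = atan2(0.629, 0.439) = 55°.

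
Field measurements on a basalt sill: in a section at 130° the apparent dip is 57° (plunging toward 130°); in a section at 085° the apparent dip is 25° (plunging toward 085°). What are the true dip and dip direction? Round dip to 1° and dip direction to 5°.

The two traces are lines in the plane: v₁ = (sin 130°·cos 57°, cos 130°·cos 57°, −sin 57°), v₂ = (sin 85°·cos 25°, cos 85°·cos 25°, −sin 25°).
Cross product v₁ × v₂ gives the pole to the plane: n ∝ (0.214, -0.581, 0.349).
Dip δ = arctan(|n_h|/n_z) = arctan(0.619/0.349) = 60.6°.
Dip direction = azimuth of (n_x, n_y) = atan2(0.214, -0.581) = 160°.

true dip 61°, dip direction 160°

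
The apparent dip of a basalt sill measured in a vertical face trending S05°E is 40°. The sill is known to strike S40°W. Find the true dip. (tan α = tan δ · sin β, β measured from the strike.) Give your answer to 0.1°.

49.9°

β = acute angle between strike S40°W and section S05°E = 45°.
tan(true dip) = tan 40° / sin 45° = 1.1867
δ = arctan(1.1867) = 49.88°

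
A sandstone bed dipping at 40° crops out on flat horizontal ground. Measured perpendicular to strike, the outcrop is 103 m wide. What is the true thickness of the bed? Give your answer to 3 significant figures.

True thickness t = w · sin(dip) = 103 × sin 40°
t = 103 × 0.6428 = 66.207 m

66.2 m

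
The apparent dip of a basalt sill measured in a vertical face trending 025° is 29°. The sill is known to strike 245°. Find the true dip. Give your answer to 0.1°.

β = acute angle between strike 245° and section 025° = 40°.
tan δ = tan α / sin β = tan 29° / sin 40° = 0.5543 / 0.6428 = 0.8624
δ = arctan(0.8624) = 40.77°

40.8°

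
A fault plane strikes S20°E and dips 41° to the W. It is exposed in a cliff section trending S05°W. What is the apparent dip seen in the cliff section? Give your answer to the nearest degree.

20°

Angle between strike (S20°E) and section (S05°W): β = 25°.
tan α = tan 41° × sin 25° = 0.8693 × 0.4226 = 0.3674
α = arctan(0.3674) = 20.17°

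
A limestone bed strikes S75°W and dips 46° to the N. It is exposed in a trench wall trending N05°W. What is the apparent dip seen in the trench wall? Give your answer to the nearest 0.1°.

45.6°

The section lies 80° from the strike.
tan α = tan 46° × sin 80° = 1.0355 × 0.9848 = 1.0198
apparent dip = arctan 1.0198 = 45.56°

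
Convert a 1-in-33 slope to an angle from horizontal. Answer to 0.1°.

1.7°

tan θ = 1/33 = 0.0303
θ = arctan(0.0303) = 1.74°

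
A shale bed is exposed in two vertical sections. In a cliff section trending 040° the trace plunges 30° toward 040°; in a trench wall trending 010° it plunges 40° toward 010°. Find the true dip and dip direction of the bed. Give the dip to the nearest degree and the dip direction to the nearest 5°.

Each apparent-dip line lies in the plane. As unit vectors (x east, y north, z up), v₁ plunges 30°→040° and v₂ plunges 40°→010°.
The plane normal is n = v₁ × v₂ ∝ (-0.049, 0.291, 0.332).
tan δ = √(n_x²+n_y²)/n_z = 0.295/0.332, so δ = 41.7°.
Dip direction = atan2(-0.049, 0.291) = 350° (azimuth of n's horizontal projection).

true dip 42°, dip direction 350°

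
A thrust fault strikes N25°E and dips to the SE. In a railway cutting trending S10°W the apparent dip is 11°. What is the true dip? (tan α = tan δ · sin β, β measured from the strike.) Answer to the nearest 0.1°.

β = acute angle between strike N25°E and section S10°W = 15°.
tan(true dip) = tan 11° / sin 15° = 0.7510
δ = arctan(0.7510) = 36.91°

36.9°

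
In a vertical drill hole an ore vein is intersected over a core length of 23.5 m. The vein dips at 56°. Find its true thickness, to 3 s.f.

True thickness t = h · cos(dip) = 23.5 × cos 56°
t = 23.5 × 0.5592 = 13.141 m

13.1 m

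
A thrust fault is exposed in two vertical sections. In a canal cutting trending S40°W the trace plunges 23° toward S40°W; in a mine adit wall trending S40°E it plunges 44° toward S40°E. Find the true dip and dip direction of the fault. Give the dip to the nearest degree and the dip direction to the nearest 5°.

true dip 45°, dip direction 155°

The two traces are lines in the plane: v₁ = (sin 220°·cos 23°, cos 220°·cos 23°, −sin 23°), v₂ = (sin 140°·cos 44°, cos 140°·cos 44°, −sin 44°).
The plane normal is n = v₁ × v₂ ∝ (0.275, -0.592, 0.652).
True dip = arccos(n_z / |n|) = arccos(0.7070) = 45.0°.
The horizontal component of n points toward azimuth atan2(n_x, n_y) = 155°, the dip direction.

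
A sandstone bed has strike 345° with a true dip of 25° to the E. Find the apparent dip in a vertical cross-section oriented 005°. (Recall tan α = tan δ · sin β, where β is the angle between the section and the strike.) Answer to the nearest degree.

The section lies 20° from the strike.
tan α = tan 25° × sin 20° = 0.4663 × 0.3420 = 0.1595
apparent dip = arctan 0.1595 = 9.06°

9°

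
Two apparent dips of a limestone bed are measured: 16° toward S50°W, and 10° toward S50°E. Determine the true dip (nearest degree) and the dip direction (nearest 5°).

The two traces are lines in the plane: v₁ = (sin 230°·cos 16°, cos 230°·cos 16°, −sin 16°), v₂ = (sin 130°·cos 10°, cos 130°·cos 10°, −sin 10°).
n = v₁ × v₂ = (-0.067, -0.336, 0.932) (taken with n_z > 0).
True dip = arccos(n_z / |n|) = arccos(0.9387) = 20.2°.
The horizontal component of n points toward azimuth atan2(n_x, n_y) = 191°, the dip direction.

true dip 20°, dip direction 190°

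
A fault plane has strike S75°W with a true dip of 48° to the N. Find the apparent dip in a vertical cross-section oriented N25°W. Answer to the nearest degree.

48°

The section lies 80° from the strike.
tan α = tan 48° × sin 80° = 1.1106 × 0.9848 = 1.0937
apparent dip = arctan 1.0937 = 47.56°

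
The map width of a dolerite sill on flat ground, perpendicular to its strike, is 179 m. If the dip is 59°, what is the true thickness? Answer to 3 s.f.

153 m

True thickness t = w · sin(dip) = 179 × sin 59°
t = 179 × 0.8572 = 153.433 m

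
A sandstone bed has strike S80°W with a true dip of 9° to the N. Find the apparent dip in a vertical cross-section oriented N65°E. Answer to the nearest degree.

The section lies 15° from the strike.
tan(apparent dip) = tan 9° · sin 15° = 0.0410
α = arctan(0.0410) = 2.35°

2°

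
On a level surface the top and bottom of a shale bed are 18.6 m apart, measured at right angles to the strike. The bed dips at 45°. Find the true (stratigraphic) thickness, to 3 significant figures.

13.2 m

True thickness t = w · sin(dip) = 18.6 × sin 45°
t = 18.6 × 0.7071 = 13.152 m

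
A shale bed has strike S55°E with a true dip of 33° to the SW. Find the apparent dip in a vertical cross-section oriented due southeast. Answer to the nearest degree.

Angle between strike (S55°E) and section (due southeast): β = 10°.
tan(apparent dip) = tan 33° · sin 10° = 0.1128
α = arctan(0.1128) = 6.43°

6°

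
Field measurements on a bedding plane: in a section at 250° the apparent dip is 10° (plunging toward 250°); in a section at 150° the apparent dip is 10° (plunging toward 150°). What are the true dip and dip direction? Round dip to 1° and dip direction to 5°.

true dip 15°, dip direction 200°

The two traces are lines in the plane: v₁ = (sin 250°·cos 10°, cos 250°·cos 10°, −sin 10°), v₂ = (sin 150°·cos 10°, cos 150°·cos 10°, −sin 10°).
n = v₁ × v₂ = (-0.090, -0.246, 0.955) (taken with n_z > 0).
True dip = arccos(n_z / |n|) = arccos(0.9644) = 15.3°.
Dip direction = atan2(-0.090, -0.246) = 200° (azimuth of n's horizontal projection).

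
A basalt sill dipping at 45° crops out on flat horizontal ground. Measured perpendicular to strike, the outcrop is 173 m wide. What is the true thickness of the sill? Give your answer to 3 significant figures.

122 m

True thickness t = w · sin(dip) = 173 × sin 45°
t = 173 × 0.7071 = 122.329 m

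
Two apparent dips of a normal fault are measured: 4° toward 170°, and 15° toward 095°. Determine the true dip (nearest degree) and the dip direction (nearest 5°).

true dip 15°, dip direction 095°

The two traces are lines in the plane: v₁ = (sin 170°·cos 4°, cos 170°·cos 4°, −sin 4°), v₂ = (sin 95°·cos 15°, cos 95°·cos 15°, −sin 15°).
Cross product v₁ × v₂ gives the pole to the plane: n ∝ (0.248, -0.022, 0.931).
tan δ = √(n_x²+n_y²)/n_z = 0.249/0.931, so δ = 15.0°.
The horizontal component of n points toward azimuth atan2(n_x, n_y) = 95°, the dip direction.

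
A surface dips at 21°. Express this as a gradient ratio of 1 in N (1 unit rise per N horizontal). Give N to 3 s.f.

1 : N means tan θ = 1/N, so N = 1/tan 21° = 1/0.3839

1 in 2.61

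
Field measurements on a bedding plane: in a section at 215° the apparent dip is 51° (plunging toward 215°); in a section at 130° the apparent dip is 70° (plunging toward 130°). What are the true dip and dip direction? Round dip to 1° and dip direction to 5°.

true dip 71°, dip direction 150°

The two traces are lines in the plane: v₁ = (sin 215°·cos 51°, cos 215°·cos 51°, −sin 51°), v₂ = (sin 130°·cos 70°, cos 130°·cos 70°, −sin 70°).
Cross product v₁ × v₂ gives the pole to the plane: n ∝ (0.314, -0.543, 0.214).
tan δ = √(n_x²+n_y²)/n_z = 0.627/0.214, so δ = 71.1°.
Dip direction = atan2(0.314, -0.543) = 150° (azimuth of n's horizontal projection).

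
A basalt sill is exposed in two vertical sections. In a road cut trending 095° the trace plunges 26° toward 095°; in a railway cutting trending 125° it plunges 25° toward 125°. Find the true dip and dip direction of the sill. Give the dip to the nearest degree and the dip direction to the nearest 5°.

true dip 26°, dip direction 105°

Represent each trace as a vector plunging at its apparent dip toward its trend (east-north-up frame): v₁ = (0.895, -0.078, -0.438), v₂ = (0.742, -0.520, -0.423).
n = v₁ × v₂ = (0.195, -0.053, 0.407) (taken with n_z > 0).
True dip = arccos(n_z / |n|) = arccos(0.8960) = 26.4°.
The horizontal component of n points toward azimuth atan2(n_x, n_y) = 105°, the dip direction.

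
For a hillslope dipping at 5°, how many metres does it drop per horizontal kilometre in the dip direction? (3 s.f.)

87.5 m

drop per km = 1000 × tan 5° = 1000 × 0.0875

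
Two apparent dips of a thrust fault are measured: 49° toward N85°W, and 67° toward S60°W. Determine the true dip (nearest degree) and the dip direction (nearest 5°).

Represent each trace as a vector plunging at its apparent dip toward its trend (east-north-up frame): v₁ = (-0.654, 0.057, -0.755), v₂ = (-0.338, -0.195, -0.921).
Cross product v₁ × v₂ gives the pole to the plane: n ∝ (-0.200, -0.346, 0.147).
True dip = arccos(n_z / |n|) = arccos(0.3451) = 69.8°.
Dip direction = atan2(-0.200, -0.346) = 210° (azimuth of n's horizontal projection).

true dip 70°, dip direction 210°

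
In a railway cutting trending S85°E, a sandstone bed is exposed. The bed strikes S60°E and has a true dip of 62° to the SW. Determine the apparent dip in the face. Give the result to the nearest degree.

38°

The section lies 25° from the strike.
tan(apparent dip) = tan 62° · sin 25° = 0.7948
α = arctan(0.7948) = 38.48°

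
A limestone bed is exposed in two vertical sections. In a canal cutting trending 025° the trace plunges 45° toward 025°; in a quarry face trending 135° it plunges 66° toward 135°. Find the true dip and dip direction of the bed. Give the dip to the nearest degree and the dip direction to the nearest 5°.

true dip 71°, dip direction 095°

Each apparent-dip line lies in the plane. As unit vectors (x east, y north, z up), v₁ plunges 45°→025° and v₂ plunges 66°→135°.
n = v₁ × v₂ = (0.789, -0.070, 0.270) (taken with n_z > 0).
True dip = arccos(n_z / |n|) = arccos(0.3230) = 71.2°.
Dip direction = azimuth of (n_x, n_y) = atan2(0.789, -0.070) = 95°.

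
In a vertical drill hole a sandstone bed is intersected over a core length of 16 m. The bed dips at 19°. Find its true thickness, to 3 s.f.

True thickness t = h · cos(dip) = 16 × cos 19°
t = 16 × 0.9455 = 15.128 m

15.1 m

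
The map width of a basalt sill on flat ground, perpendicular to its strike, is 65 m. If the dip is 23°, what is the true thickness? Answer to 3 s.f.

25.4 m

True thickness t = w · sin(dip) = 65 × sin 23°
t = 65 × 0.3907 = 25.398 m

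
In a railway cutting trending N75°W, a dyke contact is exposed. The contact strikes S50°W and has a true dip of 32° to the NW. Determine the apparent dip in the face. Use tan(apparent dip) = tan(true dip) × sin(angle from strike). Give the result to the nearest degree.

27°

The strike is S50°W and the section trends N75°W; the acute angle between them is β = 55°.
tan(apparent dip) = tan 32° · sin 55° = 0.5119
α = arctan(0.5119) = 27.11°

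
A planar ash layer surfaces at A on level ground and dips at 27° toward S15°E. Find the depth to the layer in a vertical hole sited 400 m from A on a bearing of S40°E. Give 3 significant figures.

The hole lies 25° from the dip direction, so the down-dip offset is 400 × cos 25° = 362.52 m.
Depth = down-dip offset × tan(dip) = 362.52 × tan 27° = 362.52 × 0.5095
Depth = 184.71 m

185 m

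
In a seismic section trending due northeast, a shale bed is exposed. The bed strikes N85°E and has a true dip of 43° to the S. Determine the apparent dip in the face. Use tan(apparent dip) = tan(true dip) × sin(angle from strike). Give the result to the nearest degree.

31°

Angle between strike (N85°E) and section (due northeast): β = 40°.
tan α = tan 43° × sin 40° = 0.9325 × 0.6428 = 0.5994
α = arctan(0.5994) = 30.94°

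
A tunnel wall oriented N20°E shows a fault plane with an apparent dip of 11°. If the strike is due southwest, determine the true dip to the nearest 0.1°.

24.7°

β = acute angle between strike due southwest and section N20°E = 25°.
tan(true dip) = tan 11° / sin 25° = 0.4599
δ = arctan(0.4599) = 24.70°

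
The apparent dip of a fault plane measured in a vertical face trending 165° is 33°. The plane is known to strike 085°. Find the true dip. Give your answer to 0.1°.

The section is 80° from the strike.
tan δ = tan α / sin β = tan 33° / sin 80° = 0.6494 / 0.9848 = 0.6594
δ = arctan(0.6594) = 33.40°

33.4°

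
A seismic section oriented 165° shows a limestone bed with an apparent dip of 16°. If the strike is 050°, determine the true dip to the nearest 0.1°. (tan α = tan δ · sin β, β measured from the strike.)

β = acute angle between strike 050° and section 165° = 65°.
tan δ = tan α / sin β = tan 16° / sin 65° = 0.2867 / 0.9063 = 0.3164
true dip = arctan 0.3164 = 17.56°

17.6°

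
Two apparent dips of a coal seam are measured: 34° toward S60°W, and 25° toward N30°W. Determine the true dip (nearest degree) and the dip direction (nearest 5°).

true dip 39°, dip direction 275°

The two traces are lines in the plane: v₁ = (sin 240°·cos 34°, cos 240°·cos 34°, −sin 34°), v₂ = (sin 330°·cos 25°, cos 330°·cos 25°, −sin 25°).
n = v₁ × v₂ = (-0.614, 0.050, 0.751) (taken with n_z > 0).
Dip δ = arctan(|n_h|/n_z) = arctan(0.616/0.751) = 39.4°.
Dip direction = atan2(-0.614, 0.050) = 275° (azimuth of n's horizontal projection).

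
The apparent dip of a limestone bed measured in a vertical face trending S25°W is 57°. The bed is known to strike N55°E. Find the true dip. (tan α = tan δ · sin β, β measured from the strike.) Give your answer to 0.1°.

72.0°

β = acute angle between strike N55°E and section S25°W = 30°.
tan δ = tan α / sin β = tan 57° / sin 30° = 1.5399 / 0.5000 = 3.0797
δ = arctan(3.0797) = 72.01°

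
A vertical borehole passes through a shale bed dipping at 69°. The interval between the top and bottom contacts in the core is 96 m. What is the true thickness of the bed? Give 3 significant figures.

True thickness t = h · cos(dip) = 96 × cos 69°
t = 96 × 0.3584 = 34.403 m

34.4 m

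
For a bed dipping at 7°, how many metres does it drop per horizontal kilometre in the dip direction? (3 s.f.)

drop per km = 1000 × tan 7° = 1000 × 0.1228

123 m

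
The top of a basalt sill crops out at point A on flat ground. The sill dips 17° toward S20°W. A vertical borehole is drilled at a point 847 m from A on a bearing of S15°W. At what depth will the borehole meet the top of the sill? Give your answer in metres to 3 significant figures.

258 m

The hole lies 5° from the dip direction, so the down-dip offset is 847 × cos 5° = 843.78 m.
Depth = down-dip offset × tan(dip) = 843.78 × tan 17° = 843.78 × 0.3057
Depth = 257.97 m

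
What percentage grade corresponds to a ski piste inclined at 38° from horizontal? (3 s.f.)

grade % = 100 × tan 38° = 100 × 0.7813

78.1%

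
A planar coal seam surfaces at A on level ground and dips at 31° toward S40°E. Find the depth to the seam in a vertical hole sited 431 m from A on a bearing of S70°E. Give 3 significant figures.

The hole lies 30° from the dip direction, so the down-dip offset is 431 × cos 30° = 373.26 m.
Depth = down-dip offset × tan(dip) = 373.26 × tan 31° = 373.26 × 0.6009
Depth = 224.28 m

224 m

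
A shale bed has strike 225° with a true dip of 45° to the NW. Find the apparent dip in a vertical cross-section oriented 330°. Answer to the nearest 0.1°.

Angle between strike (225°) and section (330°): β = 75°.
tan α = tan 45° × sin 75° = 1.0000 × 0.9659 = 0.9659
α = arctan(0.9659) = 44.01°

44.0°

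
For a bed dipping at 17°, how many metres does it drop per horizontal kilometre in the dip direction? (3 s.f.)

306 m

drop per km = 1000 × tan 17° = 1000 × 0.3057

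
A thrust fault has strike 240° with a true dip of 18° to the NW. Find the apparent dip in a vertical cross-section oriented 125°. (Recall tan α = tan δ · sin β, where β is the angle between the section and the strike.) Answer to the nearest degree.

16°

Angle between strike (240°) and section (125°): β = 65°.
tan(apparent dip) = tan 18° · sin 65° = 0.2945
apparent dip = arctan 0.2945 = 16.41°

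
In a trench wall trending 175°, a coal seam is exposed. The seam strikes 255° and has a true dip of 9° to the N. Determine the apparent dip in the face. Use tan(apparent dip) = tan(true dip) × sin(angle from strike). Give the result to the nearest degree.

9°

Angle between strike (255°) and section (175°): β = 80°.
tan α = tan 9° × sin 80° = 0.1584 × 0.9848 = 0.1560
α = arctan(0.1560) = 8.87°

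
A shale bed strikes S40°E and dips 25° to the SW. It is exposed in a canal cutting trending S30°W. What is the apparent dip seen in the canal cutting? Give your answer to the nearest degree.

24°

The strike is S40°E and the section trends S30°W; the acute angle between them is β = 70°.
tan(apparent dip) = tan 25° · sin 70° = 0.4382
α = arctan(0.4382) = 23.66°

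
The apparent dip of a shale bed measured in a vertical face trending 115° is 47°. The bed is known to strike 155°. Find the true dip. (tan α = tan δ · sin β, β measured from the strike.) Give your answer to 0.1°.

59.1°

The section is 40° from the strike.
tan δ = tan α / sin β = tan 47° / sin 40° = 1.0724 / 0.6428 = 1.6683
δ = arctan(1.6683) = 59.06°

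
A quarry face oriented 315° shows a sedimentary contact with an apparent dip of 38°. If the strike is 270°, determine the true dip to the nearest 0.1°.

The section is 45° from the strike.
tan δ = tan α / sin β = tan 38° / sin 45° = 0.7813 / 0.7071 = 1.1049
δ = arctan(1.1049) = 47.85°

47.9°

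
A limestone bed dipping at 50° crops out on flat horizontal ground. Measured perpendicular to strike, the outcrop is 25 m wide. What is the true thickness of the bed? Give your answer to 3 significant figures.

True thickness t = w · sin(dip) = 25 × sin 50°
t = 25 × 0.7660 = 19.151 m

19.2 m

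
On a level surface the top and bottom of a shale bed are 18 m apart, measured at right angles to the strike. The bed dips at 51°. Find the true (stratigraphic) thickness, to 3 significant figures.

14.0 m

True thickness t = w · sin(dip) = 18 × sin 51°
t = 18 × 0.7771 = 13.989 m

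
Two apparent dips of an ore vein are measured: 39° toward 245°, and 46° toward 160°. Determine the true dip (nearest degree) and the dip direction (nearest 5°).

Each apparent-dip line lies in the plane. As unit vectors (x east, y north, z up), v₁ plunges 39°→245° and v₂ plunges 46°→160°.
The plane normal is n = v₁ × v₂ ∝ (-0.175, -0.656, 0.538).
Dip δ = arctan(|n_h|/n_z) = arctan(0.679/0.538) = 51.6°.
The horizontal component of n points toward azimuth atan2(n_x, n_y) = 195°, the dip direction.

true dip 52°, dip direction 195°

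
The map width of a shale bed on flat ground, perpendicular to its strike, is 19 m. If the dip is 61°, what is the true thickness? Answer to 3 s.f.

16.6 m

True thickness t = w · sin(dip) = 19 × sin 61°
t = 19 × 0.8746 = 16.618 m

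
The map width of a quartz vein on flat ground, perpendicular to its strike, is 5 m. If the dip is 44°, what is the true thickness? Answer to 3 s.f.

True thickness t = w · sin(dip) = 5 × sin 44°
t = 5 × 0.6947 = 3.473 m

3.47 m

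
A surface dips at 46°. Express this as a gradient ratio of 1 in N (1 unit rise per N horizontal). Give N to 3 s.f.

1 : N means tan θ = 1/N, so N = 1/tan 46° = 1/1.0355

1 in 0.966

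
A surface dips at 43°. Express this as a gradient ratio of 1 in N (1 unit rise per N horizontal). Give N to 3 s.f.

1 : N means tan θ = 1/N, so N = 1/tan 43° = 1/0.9325

1 in 1.07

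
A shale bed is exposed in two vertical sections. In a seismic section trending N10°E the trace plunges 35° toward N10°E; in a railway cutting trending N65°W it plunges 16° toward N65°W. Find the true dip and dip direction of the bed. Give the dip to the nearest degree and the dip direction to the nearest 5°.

true dip 35°, dip direction 000°

Each apparent-dip line lies in the plane. As unit vectors (x east, y north, z up), v₁ plunges 35°→N10°E and v₂ plunges 16°→N65°W.
The plane normal is n = v₁ × v₂ ∝ (0.011, 0.539, 0.761).
tan δ = √(n_x²+n_y²)/n_z = 0.539/0.761, so δ = 35.3°.
Dip direction = atan2(0.011, 0.539) = 1° (azimuth of n's horizontal projection).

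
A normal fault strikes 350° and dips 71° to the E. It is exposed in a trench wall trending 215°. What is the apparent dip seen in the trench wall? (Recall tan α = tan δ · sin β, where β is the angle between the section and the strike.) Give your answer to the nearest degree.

64°

Angle between strike (350°) and section (215°): β = 45°.
tan(apparent dip) = tan 71° · sin 45° = 2.0536
apparent dip = arctan 2.0536 = 64.04°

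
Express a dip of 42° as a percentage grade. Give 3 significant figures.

grade % = 100 × tan 42° = 100 × 0.9004

90.0%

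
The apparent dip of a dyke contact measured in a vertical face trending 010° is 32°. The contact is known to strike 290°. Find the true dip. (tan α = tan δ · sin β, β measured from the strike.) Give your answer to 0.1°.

The section is 80° from the strike.
tan δ = tan α / sin β = tan 32° / sin 80° = 0.6249 / 0.9848 = 0.6345
true dip = arctan 0.6345 = 32.40°

32.4°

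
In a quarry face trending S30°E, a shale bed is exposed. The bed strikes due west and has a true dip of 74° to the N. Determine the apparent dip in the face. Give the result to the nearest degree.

The strike is due west and the section trends S30°E; the acute angle between them is β = 60°.
tan α = tan 74° × sin 60° = 3.4874 × 0.8660 = 3.0202
apparent dip = arctan 3.0202 = 71.68°

72°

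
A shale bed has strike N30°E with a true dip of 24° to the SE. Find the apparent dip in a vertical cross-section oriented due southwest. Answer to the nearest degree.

The strike is N30°E and the section trends due southwest; the acute angle between them is β = 15°.
tan(apparent dip) = tan 24° · sin 15° = 0.1152
apparent dip = arctan 0.1152 = 6.57°

7°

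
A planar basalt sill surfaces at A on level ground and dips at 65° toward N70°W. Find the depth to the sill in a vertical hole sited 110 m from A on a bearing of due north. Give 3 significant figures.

The hole lies 70° from the dip direction, so the down-dip offset is 110 × cos 70° = 37.62 m.
Depth = down-dip offset × tan(dip) = 37.62 × tan 65° = 37.62 × 2.1445
Depth = 80.68 m

80.7 m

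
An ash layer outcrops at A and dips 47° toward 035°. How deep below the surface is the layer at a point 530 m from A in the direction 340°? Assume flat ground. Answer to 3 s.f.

The hole lies 55° from the dip direction, so the down-dip offset is 530 × cos 55° = 304.00 m.
Depth = down-dip offset × tan(dip) = 304.00 × tan 47° = 304.00 × 1.0724
Depth = 326.00 m

326 m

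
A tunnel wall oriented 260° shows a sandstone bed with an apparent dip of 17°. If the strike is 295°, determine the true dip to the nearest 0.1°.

28.1°

β = acute angle between strike 295° and section 260° = 35°.
tan δ = tan α / sin β = tan 17° / sin 35° = 0.3057 / 0.5736 = 0.5330
δ = arctan(0.5330) = 28.06°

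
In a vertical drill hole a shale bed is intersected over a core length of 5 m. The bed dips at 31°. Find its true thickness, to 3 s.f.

4.29 m

True thickness t = h · cos(dip) = 5 × cos 31°
t = 5 × 0.8572 = 4.286 m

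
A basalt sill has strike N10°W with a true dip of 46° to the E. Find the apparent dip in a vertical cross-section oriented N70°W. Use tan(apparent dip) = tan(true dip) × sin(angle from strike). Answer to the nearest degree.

42°

The strike is N10°W and the section trends N70°W; the acute angle between them is β = 60°.
tan(apparent dip) = tan 46° · sin 60° = 0.8968
apparent dip = arctan 0.8968 = 41.89°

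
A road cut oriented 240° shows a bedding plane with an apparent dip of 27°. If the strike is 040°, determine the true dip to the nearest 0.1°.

The section is 20° from the strike.
tan δ = tan α / sin β = tan 27° / sin 20° = 0.5095 / 0.3420 = 1.4898
true dip = arctan 1.4898 = 56.13°

56.1°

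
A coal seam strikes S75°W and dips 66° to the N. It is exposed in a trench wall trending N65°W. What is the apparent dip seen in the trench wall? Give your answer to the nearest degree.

The strike is S75°W and the section trends N65°W; the acute angle between them is β = 40°.
tan α = tan 66° × sin 40° = 2.2460 × 0.6428 = 1.4437
α = arctan(1.4437) = 55.29°

55°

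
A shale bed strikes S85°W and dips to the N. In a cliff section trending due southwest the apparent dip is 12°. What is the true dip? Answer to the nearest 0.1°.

18.3°

The section is 40° from the strike.
tan δ = tan α / sin β = tan 12° / sin 40° = 0.2126 / 0.6428 = 0.3307
true dip = arctan 0.3307 = 18.30°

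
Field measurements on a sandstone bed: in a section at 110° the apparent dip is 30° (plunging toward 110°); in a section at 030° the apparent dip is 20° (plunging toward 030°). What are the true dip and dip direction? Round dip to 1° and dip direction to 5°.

Represent each trace as a vector plunging at its apparent dip toward its trend (east-north-up frame): v₁ = (0.814, -0.296, -0.500), v₂ = (0.470, 0.814, -0.342).
The plane normal is n = v₁ × v₂ ∝ (0.508, 0.043, 0.801).
Dip δ = arctan(|n_h|/n_z) = arctan(0.510/0.801) = 32.5°.
Dip direction = atan2(0.508, 0.043) = 85° (azimuth of n's horizontal projection).

true dip 32°, dip direction 085°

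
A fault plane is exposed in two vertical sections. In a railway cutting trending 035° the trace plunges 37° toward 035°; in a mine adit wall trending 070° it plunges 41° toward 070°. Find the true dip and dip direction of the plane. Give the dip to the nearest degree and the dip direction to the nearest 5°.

true dip 41°, dip direction 065°

Each apparent-dip line lies in the plane. As unit vectors (x east, y north, z up), v₁ plunges 37°→035° and v₂ plunges 41°→070°.
Cross product v₁ × v₂ gives the pole to the plane: n ∝ (0.274, 0.126, 0.346).
tan δ = √(n_x²+n_y²)/n_z = 0.302/0.346, so δ = 41.1°.
Dip direction = azimuth of (n_x, n_y) = atan2(0.274, 0.126) = 65°.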